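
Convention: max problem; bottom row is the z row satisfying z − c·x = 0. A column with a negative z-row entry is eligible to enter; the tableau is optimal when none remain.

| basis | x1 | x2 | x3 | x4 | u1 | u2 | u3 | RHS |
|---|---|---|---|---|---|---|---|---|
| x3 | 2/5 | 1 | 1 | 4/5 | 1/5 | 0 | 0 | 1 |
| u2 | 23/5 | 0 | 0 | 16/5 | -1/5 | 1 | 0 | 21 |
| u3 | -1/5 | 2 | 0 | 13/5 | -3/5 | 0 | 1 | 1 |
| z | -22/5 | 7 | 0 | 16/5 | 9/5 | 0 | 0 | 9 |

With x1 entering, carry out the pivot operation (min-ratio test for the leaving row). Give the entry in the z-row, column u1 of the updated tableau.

Ratio test on column x1 — row 1: 1/(2/5) = 5/2; row 2: 21/(23/5) = 105/23; row 3: entry -1/5 ≤ 0. Minimum is 5/2 at row 1 (x3 leaves); pivot element 2/5.
Divide row 1 by 2/5; eliminate column x1 from the other rows.
z-row update in column u1: 9/5 − (-22/5)·(1/2) = 4.

4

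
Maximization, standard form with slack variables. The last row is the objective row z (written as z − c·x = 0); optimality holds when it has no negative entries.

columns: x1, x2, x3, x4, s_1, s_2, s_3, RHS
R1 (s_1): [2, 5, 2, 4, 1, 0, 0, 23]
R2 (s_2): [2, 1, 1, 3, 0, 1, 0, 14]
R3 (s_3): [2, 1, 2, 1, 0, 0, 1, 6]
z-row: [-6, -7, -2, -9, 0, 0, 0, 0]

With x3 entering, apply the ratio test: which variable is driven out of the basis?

Column x3 entries and ratios — s_1: 23/2 = 23/2; s_2: 14/1 = 14; s_3: 6/2 = 3.
Smallest ratio is 3 in the row of s_3, so s_3 leaves.

s_3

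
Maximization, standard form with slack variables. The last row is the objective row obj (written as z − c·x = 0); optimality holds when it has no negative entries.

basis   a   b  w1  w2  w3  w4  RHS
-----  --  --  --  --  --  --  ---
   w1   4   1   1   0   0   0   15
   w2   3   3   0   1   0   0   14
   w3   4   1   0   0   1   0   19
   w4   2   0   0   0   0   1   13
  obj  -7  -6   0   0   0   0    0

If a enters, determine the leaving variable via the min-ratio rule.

w1

Column a entries and ratios — w1: 15/4 = 15/4; w2: 14/3 = 14/3; w3: 19/4 = 19/4; w4: 13/2 = 13/2.
Smallest ratio is 15/4 in the row of w1, so w1 leaves.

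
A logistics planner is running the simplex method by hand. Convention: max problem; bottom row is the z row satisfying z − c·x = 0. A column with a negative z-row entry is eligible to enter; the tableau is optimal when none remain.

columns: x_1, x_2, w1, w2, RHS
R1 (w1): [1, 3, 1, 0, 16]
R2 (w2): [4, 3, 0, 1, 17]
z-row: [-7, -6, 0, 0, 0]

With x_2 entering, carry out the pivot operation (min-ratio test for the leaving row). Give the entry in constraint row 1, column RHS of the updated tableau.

Ratio test on column x_2 — row 1: 16/3 = 16/3; row 2: 17/3 = 17/3. Minimum is 16/3 at row 1 (w1 leaves); pivot element 3.
Divide row 1 by 3; eliminate column x_2 from the other rows.
In the new row 1, the RHS entry is the old entry divided by the pivot: 16/3 = 16/3.

16/3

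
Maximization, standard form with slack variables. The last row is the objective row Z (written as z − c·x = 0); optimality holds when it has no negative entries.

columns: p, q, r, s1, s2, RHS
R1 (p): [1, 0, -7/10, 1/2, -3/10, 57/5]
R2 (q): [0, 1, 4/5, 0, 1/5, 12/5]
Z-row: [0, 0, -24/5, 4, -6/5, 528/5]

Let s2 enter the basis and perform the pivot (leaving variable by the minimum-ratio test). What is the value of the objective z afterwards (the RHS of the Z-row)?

Ratio test on column s2 — row 1: entry -3/10 ≤ 0; row 2: (12/5)/(1/5) = 12. Minimum is 12 at row 2 (q leaves); pivot element 1/5.
Pivot on row 2; the Z-row RHS becomes 528/5 − (-6/5)·12 = 120.

120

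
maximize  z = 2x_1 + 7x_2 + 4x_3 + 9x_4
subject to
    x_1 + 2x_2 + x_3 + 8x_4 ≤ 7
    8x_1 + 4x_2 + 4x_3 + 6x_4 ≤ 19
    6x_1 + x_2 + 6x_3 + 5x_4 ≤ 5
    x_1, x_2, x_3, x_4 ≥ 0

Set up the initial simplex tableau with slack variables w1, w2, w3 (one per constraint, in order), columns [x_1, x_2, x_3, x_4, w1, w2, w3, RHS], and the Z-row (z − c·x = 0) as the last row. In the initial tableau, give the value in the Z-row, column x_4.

-9

The Z-row carries the negated objective coefficients: the x_4 entry is -9.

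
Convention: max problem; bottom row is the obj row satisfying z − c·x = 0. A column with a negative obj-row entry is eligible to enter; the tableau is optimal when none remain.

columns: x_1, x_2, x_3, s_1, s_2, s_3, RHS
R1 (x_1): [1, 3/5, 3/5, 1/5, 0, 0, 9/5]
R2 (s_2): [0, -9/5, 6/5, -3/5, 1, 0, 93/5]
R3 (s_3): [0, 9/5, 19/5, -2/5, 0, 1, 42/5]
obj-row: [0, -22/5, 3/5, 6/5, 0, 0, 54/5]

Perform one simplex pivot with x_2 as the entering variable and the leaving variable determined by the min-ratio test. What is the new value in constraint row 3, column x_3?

2

Ratio test on column x_2 — row 1: (9/5)/(3/5) = 3; row 2: entry -9/5 ≤ 0; row 3: (42/5)/(9/5) = 14/3. Minimum is 3 at row 1 (x_1 leaves); pivot element 3/5.
Divide row 1 by 3/5; eliminate column x_2 from the other rows.
Row 3 update in column x_3: 19/5 − (9/5)·1 = 2.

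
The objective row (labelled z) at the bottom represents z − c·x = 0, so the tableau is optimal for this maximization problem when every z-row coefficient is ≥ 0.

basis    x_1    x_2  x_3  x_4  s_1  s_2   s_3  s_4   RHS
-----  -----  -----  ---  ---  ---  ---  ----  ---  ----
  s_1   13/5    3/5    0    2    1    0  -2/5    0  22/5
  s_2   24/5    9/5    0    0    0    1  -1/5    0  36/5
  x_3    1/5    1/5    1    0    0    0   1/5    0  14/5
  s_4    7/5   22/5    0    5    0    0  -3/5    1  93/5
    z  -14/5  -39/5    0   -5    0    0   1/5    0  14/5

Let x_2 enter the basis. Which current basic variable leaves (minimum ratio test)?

Column x_2 entries and ratios — s_1: (22/5)/(3/5) = 22/3; s_2: (36/5)/(9/5) = 4; x_3: (14/5)/(1/5) = 14; s_4: (93/5)/(22/5) = 93/22.
Smallest ratio is 4 in the row of s_2, so s_2 leaves.

s_2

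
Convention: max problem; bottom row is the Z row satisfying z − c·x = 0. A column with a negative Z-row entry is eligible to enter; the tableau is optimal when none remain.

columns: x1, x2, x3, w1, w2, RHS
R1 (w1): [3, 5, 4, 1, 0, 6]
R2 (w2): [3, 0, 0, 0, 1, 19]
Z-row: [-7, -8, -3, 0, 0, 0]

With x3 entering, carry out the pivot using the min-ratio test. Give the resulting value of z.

Ratio test on column x3 — row 1: 6/4 = 3/2; row 2: entry 0 ≤ 0. Minimum is 3/2 at row 1 (w1 leaves); pivot element 4.
Pivot on row 1; the Z-row RHS becomes 0 − (-3)·(3/2) = 9/2.

9/2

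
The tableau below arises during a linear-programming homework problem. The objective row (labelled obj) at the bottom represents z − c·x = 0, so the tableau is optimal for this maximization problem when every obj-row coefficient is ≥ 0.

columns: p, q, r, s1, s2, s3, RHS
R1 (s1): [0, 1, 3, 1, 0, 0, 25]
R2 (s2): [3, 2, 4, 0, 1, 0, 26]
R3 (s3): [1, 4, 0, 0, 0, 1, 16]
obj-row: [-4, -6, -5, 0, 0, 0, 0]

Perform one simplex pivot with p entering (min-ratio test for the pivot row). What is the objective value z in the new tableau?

Ratio test on column p — row 1: entry 0 ≤ 0; row 2: 26/3 = 26/3; row 3: 16/1 = 16. Minimum is 26/3 at row 2 (s2 leaves); pivot element 3.
Pivot on row 2; the obj-row RHS becomes 0 − (-4)·(26/3) = 104/3.

104/3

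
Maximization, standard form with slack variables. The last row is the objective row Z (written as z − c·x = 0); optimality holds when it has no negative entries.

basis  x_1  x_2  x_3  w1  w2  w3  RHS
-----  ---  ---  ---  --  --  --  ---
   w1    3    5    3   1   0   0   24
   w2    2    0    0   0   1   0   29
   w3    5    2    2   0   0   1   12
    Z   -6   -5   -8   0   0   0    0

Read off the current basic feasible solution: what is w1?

24

w1 is basic (row 1); its value is the RHS of that row, 24.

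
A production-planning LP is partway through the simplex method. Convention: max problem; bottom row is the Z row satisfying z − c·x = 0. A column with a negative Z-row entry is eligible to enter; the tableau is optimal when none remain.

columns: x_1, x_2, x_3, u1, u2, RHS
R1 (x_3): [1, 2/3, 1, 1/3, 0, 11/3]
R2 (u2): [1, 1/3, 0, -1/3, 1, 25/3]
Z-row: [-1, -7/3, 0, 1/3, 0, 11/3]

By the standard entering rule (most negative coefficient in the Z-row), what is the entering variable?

x_2

Negative Z-row entries: x_1: -1, x_2: -7/3.
The most negative is -7/3 in column x_2, so x_2 enters.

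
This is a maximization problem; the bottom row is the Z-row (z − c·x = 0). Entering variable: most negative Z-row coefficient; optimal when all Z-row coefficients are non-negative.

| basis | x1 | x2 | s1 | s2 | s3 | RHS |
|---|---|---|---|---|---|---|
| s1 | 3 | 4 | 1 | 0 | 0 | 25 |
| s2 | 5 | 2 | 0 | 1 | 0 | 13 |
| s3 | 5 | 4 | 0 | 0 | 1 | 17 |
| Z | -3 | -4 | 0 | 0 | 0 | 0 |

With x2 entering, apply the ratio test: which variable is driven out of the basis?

s3

Column x2 entries and ratios — s1: 25/4 = 25/4; s2: 13/2 = 13/2; s3: 17/4 = 17/4.
Smallest ratio is 17/4 in the row of s3, so s3 leaves.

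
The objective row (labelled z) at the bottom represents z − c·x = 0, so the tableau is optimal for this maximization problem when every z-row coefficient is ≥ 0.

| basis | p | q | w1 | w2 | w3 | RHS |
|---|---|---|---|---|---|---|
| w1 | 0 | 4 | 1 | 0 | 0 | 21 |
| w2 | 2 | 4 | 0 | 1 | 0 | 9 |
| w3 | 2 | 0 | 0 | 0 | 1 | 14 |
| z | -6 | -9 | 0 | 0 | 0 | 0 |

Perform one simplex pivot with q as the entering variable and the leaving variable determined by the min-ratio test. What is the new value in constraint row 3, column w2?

Ratio test on column q — row 1: 21/4 = 21/4; row 2: 9/4 = 9/4; row 3: entry 0 ≤ 0. Minimum is 9/4 at row 2 (w2 leaves); pivot element 4.
Divide row 2 by 4; eliminate column q from the other rows.
Row 3 update in column w2: 0 − 0·(1/4) = 0.

0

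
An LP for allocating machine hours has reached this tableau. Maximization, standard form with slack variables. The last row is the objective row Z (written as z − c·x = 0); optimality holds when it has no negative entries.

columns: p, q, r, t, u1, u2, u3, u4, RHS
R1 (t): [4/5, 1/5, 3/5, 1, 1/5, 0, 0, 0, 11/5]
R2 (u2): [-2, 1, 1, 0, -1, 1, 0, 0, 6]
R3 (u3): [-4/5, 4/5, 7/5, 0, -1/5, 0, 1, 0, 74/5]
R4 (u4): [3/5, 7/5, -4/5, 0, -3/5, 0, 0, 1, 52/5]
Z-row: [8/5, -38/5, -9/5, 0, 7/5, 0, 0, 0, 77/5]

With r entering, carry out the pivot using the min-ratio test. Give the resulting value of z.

Ratio test on column r — row 1: (11/5)/(3/5) = 11/3; row 2: 6/1 = 6; row 3: (74/5)/(7/5) = 74/7; row 4: entry -4/5 ≤ 0. Minimum is 11/3 at row 1 (t leaves); pivot element 3/5.
Pivot on row 1; the Z-row RHS becomes 77/5 − (-9/5)·(11/3) = 22.

22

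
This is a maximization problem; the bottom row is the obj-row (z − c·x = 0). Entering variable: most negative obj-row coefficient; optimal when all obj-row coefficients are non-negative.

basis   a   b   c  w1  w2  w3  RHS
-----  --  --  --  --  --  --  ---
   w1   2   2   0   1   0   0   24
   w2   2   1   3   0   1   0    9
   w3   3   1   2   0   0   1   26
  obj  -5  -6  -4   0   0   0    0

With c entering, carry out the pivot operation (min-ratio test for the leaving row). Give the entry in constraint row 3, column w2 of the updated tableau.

-2/3

Ratio test on column c — row 1: entry 0 ≤ 0; row 2: 9/3 = 3; row 3: 26/2 = 13. Minimum is 3 at row 2 (w2 leaves); pivot element 3.
Divide row 2 by 3; eliminate column c from the other rows.
Row 3 update in column w2: 0 − 2·(1/3) = -2/3.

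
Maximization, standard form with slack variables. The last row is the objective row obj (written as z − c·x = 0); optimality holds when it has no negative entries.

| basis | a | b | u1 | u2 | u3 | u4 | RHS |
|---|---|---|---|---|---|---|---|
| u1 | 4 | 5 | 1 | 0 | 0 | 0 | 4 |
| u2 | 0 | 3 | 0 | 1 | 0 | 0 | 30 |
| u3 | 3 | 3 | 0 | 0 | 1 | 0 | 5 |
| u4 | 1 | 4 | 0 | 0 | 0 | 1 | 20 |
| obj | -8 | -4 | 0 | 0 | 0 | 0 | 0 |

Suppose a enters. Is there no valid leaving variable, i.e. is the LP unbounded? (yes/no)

Column a has positive entries in row(s) 1, 3, 4, so the ratio test bounds it — not unbounded.

no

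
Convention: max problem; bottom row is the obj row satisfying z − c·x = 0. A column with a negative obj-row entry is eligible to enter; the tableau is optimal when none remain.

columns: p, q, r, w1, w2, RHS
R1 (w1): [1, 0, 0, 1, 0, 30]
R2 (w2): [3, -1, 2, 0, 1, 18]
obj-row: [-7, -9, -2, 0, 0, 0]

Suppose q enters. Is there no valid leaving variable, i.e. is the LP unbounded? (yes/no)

yes

Every constraint-row entry in column q is ≤ 0, so increasing q is unbounded.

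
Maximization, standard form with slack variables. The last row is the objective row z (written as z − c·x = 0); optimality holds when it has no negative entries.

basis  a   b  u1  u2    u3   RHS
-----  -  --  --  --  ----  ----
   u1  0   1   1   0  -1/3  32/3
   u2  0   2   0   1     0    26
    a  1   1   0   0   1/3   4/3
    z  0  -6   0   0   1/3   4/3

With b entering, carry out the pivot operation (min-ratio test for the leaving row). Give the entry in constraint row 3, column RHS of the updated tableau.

Ratio test on column b — row 1: (32/3)/1 = 32/3; row 2: 26/2 = 13; row 3: (4/3)/1 = 4/3. Minimum is 4/3 at row 3 (a leaves); pivot element 1.
Divide row 3 by 1; eliminate column b from the other rows.
In the new row 3, the RHS entry is the old entry divided by the pivot: (4/3)/1 = 4/3.

4/3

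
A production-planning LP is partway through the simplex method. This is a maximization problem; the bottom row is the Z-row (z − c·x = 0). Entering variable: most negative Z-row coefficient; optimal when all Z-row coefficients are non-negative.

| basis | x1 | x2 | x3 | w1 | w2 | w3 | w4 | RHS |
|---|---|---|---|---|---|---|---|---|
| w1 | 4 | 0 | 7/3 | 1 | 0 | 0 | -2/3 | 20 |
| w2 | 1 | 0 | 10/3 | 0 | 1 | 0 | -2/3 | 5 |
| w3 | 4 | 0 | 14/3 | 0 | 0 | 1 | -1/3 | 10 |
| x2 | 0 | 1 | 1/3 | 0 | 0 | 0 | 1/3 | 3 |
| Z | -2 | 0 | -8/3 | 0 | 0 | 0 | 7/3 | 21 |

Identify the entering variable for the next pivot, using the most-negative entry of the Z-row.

Negative Z-row entries: x1: -2, x3: -8/3.
The most negative is -8/3 in column x3, so x3 enters.

x3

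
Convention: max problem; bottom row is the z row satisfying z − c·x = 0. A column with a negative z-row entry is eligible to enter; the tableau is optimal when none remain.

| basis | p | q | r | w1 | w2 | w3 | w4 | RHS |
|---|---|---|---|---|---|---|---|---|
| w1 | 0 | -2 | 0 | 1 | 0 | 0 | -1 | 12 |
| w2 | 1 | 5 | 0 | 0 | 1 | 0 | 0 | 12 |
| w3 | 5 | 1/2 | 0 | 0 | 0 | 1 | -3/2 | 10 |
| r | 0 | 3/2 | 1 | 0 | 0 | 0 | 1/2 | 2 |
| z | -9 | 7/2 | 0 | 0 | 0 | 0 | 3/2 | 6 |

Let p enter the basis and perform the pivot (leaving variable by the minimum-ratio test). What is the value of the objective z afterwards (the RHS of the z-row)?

Ratio test on column p — row 1: entry 0 ≤ 0; row 2: 12/1 = 12; row 3: 10/5 = 2; row 4: entry 0 ≤ 0. Minimum is 2 at row 3 (w3 leaves); pivot element 5.
Pivot on row 3; the z-row RHS becomes 6 − (-9)·2 = 24.

24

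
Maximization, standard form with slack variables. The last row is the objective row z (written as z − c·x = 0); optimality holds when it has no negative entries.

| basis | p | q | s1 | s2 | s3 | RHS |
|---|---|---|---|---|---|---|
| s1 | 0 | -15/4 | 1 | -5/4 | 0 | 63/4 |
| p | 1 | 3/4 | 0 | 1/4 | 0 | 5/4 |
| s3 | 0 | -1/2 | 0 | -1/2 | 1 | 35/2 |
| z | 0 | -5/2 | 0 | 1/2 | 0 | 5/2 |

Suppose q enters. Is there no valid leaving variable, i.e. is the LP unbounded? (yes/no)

no

Column q has positive entries in row(s) 2, so the ratio test bounds it — not unbounded.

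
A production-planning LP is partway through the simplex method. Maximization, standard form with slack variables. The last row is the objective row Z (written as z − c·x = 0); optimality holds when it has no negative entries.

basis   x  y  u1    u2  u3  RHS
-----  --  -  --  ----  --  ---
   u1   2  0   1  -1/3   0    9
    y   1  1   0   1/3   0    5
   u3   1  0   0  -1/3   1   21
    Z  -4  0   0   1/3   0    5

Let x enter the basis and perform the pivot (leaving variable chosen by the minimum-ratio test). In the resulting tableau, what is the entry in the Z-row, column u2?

-1/3

Ratio test on column x — row 1: 9/2 = 9/2; row 2: 5/1 = 5; row 3: 21/1 = 21. Minimum is 9/2 at row 1 (u1 leaves); pivot element 2.
Divide row 1 by 2; eliminate column x from the other rows.
Z-row update in column u2: 1/3 − (-4)·(-1/6) = -1/3.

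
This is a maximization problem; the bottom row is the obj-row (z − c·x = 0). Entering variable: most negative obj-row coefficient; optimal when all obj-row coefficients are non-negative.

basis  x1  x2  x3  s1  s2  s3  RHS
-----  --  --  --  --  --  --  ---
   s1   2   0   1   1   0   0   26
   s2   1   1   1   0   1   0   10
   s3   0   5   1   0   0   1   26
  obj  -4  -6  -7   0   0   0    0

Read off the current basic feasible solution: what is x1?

x1 is not in the basis, so in the current basic feasible solution x1 = 0.

0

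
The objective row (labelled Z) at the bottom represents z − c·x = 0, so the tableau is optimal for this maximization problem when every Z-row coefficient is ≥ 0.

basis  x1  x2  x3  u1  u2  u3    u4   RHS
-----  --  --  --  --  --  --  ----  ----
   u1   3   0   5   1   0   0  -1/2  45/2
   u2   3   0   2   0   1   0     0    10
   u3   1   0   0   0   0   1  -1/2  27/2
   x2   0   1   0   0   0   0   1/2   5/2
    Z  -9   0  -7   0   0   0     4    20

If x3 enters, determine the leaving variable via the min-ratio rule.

Column x3 entries and ratios — u1: (45/2)/5 = 9/2; u2: 10/2 = 5; u3: 0 ≤ 0, skip; x2: 0 ≤ 0, skip.
Smallest ratio is 9/2 in the row of u1, so u1 leaves.

u1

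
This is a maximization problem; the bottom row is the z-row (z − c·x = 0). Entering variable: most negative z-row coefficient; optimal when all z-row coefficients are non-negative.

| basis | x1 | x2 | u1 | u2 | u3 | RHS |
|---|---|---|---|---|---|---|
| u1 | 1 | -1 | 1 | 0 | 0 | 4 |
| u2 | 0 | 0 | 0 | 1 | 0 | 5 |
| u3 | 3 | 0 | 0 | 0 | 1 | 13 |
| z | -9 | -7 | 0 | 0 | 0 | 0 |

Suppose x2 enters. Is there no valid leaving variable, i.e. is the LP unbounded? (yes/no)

yes

Every constraint-row entry in column x2 is ≤ 0, so increasing x2 is unbounded.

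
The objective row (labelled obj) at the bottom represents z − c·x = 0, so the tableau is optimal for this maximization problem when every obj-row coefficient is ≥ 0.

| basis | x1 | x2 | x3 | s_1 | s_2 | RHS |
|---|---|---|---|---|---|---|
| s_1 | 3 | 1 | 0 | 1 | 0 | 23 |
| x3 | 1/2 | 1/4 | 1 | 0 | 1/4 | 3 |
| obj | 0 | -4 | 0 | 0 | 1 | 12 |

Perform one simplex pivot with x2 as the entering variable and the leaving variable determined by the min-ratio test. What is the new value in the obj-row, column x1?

Ratio test on column x2 — row 1: 23/1 = 23; row 2: 3/(1/4) = 12. Minimum is 12 at row 2 (x3 leaves); pivot element 1/4.
Divide row 2 by 1/4; eliminate column x2 from the other rows.
obj-row update in column x1: 0 − (-4)·2 = 8.

8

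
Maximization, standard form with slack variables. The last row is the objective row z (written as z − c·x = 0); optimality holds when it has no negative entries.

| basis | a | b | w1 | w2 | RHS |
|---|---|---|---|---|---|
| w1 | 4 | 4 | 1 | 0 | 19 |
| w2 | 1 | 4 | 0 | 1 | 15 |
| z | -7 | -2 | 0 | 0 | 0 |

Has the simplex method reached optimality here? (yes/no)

The z-row has a negative entry -7 in column a, so it is not optimal.

no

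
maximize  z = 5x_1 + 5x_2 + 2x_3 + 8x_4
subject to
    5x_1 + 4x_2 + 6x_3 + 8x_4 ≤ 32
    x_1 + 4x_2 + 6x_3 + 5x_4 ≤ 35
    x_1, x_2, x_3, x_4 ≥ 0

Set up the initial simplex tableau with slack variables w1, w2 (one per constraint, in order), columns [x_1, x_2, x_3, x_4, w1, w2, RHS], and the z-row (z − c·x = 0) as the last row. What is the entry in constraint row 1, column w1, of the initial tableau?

1

Slack w1 belongs to constraint 1; its column is the unit vector e_1, so the entry in row 1 is 1.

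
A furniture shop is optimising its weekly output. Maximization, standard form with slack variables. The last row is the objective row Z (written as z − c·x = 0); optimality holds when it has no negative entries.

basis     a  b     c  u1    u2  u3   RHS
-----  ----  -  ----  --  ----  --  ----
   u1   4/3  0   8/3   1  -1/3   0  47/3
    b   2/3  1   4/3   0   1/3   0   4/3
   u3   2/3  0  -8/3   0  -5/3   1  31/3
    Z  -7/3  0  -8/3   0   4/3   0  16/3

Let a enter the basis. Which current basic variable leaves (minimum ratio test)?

Column a entries and ratios — u1: (47/3)/(4/3) = 47/4; b: (4/3)/(2/3) = 2; u3: (31/3)/(2/3) = 31/2.
Smallest ratio is 2 in the row of b, so b leaves.

b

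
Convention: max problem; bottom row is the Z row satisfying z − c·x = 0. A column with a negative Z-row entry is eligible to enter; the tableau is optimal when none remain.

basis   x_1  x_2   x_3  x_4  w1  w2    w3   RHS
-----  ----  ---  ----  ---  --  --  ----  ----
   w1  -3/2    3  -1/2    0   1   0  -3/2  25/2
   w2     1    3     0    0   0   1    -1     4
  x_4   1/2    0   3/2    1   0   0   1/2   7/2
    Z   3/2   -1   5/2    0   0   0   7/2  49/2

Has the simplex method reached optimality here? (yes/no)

The Z-row has a negative entry -1 in column x_2, so it is not optimal.

no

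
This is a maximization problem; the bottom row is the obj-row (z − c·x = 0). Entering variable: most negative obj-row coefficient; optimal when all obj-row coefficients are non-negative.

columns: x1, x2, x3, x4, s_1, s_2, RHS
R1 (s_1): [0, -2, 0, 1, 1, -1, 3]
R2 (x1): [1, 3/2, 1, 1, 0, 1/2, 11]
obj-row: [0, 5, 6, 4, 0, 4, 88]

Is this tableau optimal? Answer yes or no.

Every obj-row coefficient is ≥ 0, so the tableau is optimal.

yes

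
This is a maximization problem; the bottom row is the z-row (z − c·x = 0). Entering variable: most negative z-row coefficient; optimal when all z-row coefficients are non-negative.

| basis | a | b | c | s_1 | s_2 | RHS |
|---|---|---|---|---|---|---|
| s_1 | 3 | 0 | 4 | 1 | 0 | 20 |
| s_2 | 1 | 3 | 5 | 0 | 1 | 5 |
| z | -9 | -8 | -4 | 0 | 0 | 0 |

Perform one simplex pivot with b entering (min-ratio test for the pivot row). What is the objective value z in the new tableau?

Ratio test on column b — row 1: entry 0 ≤ 0; row 2: 5/3 = 5/3. Minimum is 5/3 at row 2 (s_2 leaves); pivot element 3.
Pivot on row 2; the z-row RHS becomes 0 − (-8)·(5/3) = 40/3.

40/3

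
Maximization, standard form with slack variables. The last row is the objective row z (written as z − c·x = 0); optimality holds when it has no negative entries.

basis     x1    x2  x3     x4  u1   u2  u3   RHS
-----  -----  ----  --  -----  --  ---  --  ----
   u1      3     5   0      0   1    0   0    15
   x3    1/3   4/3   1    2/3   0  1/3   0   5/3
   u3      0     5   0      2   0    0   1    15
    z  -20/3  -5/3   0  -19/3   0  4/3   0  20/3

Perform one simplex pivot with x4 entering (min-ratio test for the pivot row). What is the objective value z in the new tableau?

Ratio test on column x4 — row 1: entry 0 ≤ 0; row 2: (5/3)/(2/3) = 5/2; row 3: 15/2 = 15/2. Minimum is 5/2 at row 2 (x3 leaves); pivot element 2/3.
Pivot on row 2; the z-row RHS becomes 20/3 − (-19/3)·(5/2) = 45/2.

45/2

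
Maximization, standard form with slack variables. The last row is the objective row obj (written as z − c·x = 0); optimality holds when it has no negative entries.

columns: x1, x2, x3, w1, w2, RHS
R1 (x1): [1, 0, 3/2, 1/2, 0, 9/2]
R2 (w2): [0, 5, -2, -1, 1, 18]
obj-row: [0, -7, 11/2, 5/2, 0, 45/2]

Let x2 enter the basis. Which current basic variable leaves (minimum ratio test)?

Column x2 entries and ratios — x1: 0 ≤ 0, skip; w2: 18/5 = 18/5.
Smallest ratio is 18/5 in the row of w2, so w2 leaves.

w2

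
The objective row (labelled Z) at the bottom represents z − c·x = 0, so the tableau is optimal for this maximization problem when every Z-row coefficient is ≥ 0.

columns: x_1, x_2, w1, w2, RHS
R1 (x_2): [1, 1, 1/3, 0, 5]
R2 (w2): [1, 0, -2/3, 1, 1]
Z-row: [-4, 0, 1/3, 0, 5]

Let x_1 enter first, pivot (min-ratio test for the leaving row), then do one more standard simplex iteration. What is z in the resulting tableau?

55/3

Ratio test on column x_1 — row 1: 5/1 = 5; row 2: 1/1 = 1. Minimum is 1 at row 2 (w2 leaves); pivot element 1.
Pivot on row 2; the Z-row RHS becomes 5 − (-4)·1 = 9.
Next entering variable (most negative Z-row entry -7/3): w1.
Ratio test on column w1 — row 1: 4/1 = 4; row 2: entry -2/3 ≤ 0. Minimum is 4 at row 1 (x_2 leaves); pivot element 1.
After the second pivot the Z-row RHS is 9 − (-7/3)·4 = 55/3.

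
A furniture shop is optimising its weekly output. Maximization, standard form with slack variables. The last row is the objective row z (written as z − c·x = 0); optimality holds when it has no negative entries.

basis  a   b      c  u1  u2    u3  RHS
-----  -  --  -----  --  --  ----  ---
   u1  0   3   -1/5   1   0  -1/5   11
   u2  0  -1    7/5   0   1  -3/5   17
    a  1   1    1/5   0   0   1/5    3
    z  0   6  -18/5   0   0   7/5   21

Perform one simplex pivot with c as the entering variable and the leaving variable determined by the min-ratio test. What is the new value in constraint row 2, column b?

-5/7

Ratio test on column c — row 1: entry -1/5 ≤ 0; row 2: 17/(7/5) = 85/7; row 3: 3/(1/5) = 15. Minimum is 85/7 at row 2 (u2 leaves); pivot element 7/5.
Divide row 2 by 7/5; eliminate column c from the other rows.
In the new row 2, the b entry is the old entry divided by the pivot: (-1)/(7/5) = -5/7.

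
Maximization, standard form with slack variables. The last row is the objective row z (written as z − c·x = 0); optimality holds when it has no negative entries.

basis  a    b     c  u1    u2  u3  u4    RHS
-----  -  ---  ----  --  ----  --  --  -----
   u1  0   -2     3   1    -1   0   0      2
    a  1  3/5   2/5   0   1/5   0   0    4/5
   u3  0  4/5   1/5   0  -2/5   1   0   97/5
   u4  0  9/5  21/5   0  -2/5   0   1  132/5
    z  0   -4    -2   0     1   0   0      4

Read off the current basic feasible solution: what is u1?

2

u1 is basic (row 1); its value is the RHS of that row, 2.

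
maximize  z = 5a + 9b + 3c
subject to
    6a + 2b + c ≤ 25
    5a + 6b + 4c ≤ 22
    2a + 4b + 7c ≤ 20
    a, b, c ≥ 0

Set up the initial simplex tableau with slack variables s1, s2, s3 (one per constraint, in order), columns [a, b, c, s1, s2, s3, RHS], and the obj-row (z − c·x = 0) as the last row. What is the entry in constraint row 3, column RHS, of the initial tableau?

20

The RHS of constraint 3 is b_3 = 20.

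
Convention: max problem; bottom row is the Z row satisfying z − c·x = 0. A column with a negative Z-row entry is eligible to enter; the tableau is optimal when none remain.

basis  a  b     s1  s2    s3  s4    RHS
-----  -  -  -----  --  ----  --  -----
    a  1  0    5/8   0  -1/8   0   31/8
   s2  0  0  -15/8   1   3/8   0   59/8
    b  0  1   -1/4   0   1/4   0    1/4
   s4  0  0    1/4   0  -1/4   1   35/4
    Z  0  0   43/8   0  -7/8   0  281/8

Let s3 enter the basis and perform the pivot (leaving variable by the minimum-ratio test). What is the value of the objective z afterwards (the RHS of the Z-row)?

Ratio test on column s3 — row 1: entry -1/8 ≤ 0; row 2: (59/8)/(3/8) = 59/3; row 3: (1/4)/(1/4) = 1; row 4: entry -1/4 ≤ 0. Minimum is 1 at row 3 (b leaves); pivot element 1/4.
Pivot on row 3; the Z-row RHS becomes 281/8 − (-7/8)·1 = 36.

36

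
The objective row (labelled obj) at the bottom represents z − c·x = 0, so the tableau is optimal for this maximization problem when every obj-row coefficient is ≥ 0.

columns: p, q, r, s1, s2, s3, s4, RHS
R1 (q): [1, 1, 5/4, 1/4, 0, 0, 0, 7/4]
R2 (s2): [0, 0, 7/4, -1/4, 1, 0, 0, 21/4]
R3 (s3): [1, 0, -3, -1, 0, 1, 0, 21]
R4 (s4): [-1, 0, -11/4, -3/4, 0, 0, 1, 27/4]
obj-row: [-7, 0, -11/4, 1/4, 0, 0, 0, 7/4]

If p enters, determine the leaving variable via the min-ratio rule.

q

Column p entries and ratios — q: (7/4)/1 = 7/4; s2: 0 ≤ 0, skip; s3: 21/1 = 21; s4: -1 ≤ 0, skip.
Smallest ratio is 7/4 in the row of q, so q leaves.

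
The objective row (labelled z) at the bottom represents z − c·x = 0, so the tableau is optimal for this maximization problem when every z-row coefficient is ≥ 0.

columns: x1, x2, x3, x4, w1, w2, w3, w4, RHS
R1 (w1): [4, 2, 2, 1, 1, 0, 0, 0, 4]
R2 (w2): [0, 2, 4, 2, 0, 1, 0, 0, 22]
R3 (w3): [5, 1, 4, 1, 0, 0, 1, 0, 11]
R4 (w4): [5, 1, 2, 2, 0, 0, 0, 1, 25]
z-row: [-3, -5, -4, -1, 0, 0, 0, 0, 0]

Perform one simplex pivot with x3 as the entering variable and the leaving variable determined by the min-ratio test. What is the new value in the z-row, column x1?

5

Ratio test on column x3 — row 1: 4/2 = 2; row 2: 22/4 = 11/2; row 3: 11/4 = 11/4; row 4: 25/2 = 25/2. Minimum is 2 at row 1 (w1 leaves); pivot element 2.
Divide row 1 by 2; eliminate column x3 from the other rows.
z-row update in column x1: -3 − (-4)·2 = 5.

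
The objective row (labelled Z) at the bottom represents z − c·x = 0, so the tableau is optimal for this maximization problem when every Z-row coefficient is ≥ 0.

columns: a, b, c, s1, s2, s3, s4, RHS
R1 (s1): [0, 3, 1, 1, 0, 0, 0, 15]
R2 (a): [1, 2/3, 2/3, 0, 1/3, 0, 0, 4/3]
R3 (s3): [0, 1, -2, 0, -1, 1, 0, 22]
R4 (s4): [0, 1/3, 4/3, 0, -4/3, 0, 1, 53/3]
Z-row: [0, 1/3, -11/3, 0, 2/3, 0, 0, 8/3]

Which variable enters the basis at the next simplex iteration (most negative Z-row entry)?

Negative Z-row entries: c: -11/3.
The most negative is -11/3 in column c, so c enters.

c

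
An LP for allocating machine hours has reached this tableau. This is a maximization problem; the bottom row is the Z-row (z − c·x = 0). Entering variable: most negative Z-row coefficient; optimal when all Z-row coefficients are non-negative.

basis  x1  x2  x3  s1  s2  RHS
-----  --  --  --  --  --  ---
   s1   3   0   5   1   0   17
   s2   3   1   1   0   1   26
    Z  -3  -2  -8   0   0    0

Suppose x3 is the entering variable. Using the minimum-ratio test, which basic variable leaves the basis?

s1

Column x3 entries and ratios — s1: 17/5 = 17/5; s2: 26/1 = 26.
Smallest ratio is 17/5 in the row of s1, so s1 leaves.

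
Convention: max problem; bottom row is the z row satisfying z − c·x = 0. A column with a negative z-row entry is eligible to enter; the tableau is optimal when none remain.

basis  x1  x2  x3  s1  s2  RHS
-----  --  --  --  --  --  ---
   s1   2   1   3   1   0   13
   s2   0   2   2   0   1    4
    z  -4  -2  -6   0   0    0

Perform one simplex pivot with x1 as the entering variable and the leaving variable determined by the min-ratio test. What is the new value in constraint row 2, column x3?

Ratio test on column x1 — row 1: 13/2 = 13/2; row 2: entry 0 ≤ 0. Minimum is 13/2 at row 1 (s1 leaves); pivot element 2.
Divide row 1 by 2; eliminate column x1 from the other rows.
Row 2 update in column x3: 2 − 0·(3/2) = 2.

2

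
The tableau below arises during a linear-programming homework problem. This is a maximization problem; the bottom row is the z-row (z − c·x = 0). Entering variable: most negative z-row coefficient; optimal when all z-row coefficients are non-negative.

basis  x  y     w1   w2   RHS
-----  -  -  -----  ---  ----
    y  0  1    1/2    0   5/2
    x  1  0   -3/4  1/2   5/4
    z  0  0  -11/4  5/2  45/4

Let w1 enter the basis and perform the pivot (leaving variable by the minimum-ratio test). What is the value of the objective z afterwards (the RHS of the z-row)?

25

Ratio test on column w1 — row 1: (5/2)/(1/2) = 5; row 2: entry -3/4 ≤ 0. Minimum is 5 at row 1 (y leaves); pivot element 1/2.
Pivot on row 1; the z-row RHS becomes 45/4 − (-11/4)·5 = 25.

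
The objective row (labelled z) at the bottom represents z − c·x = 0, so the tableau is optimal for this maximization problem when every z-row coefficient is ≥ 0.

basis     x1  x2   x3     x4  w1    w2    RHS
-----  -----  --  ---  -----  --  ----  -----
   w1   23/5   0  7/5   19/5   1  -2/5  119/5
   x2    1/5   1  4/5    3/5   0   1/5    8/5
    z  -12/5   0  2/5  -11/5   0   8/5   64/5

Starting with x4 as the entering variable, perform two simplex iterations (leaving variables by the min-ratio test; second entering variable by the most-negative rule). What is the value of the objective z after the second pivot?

51/2

Ratio test on column x4 — row 1: (119/5)/(19/5) = 119/19; row 2: (8/5)/(3/5) = 8/3. Minimum is 8/3 at row 2 (x2 leaves); pivot element 3/5.
Pivot on row 2; the z-row RHS becomes 64/5 − (-11/5)·(8/3) = 56/3.
Next entering variable (most negative z-row entry -5/3): x1.
Ratio test on column x1 — row 1: (41/3)/(10/3) = 41/10; row 2: (8/3)/(1/3) = 8. Minimum is 41/10 at row 1 (w1 leaves); pivot element 10/3.
After the second pivot the z-row RHS is 56/3 − (-5/3)·(41/10) = 51/2.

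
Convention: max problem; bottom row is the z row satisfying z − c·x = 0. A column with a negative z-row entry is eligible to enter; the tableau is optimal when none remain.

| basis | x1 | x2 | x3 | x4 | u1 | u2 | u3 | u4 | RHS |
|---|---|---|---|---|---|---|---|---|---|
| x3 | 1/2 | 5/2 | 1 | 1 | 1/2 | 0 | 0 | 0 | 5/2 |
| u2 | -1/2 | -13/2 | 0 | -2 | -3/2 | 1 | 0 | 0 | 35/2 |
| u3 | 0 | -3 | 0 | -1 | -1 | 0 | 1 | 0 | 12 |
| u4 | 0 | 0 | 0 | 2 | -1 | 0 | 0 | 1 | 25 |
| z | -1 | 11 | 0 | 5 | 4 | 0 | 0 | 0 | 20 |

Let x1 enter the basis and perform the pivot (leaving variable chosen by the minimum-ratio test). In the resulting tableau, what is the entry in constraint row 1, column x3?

2

Ratio test on column x1 — row 1: (5/2)/(1/2) = 5; row 2: entry -1/2 ≤ 0; row 3: entry 0 ≤ 0; row 4: entry 0 ≤ 0. Minimum is 5 at row 1 (x3 leaves); pivot element 1/2.
Divide row 1 by 1/2; eliminate column x1 from the other rows.
In the new row 1, the x3 entry is the old entry divided by the pivot: 1/(1/2) = 2.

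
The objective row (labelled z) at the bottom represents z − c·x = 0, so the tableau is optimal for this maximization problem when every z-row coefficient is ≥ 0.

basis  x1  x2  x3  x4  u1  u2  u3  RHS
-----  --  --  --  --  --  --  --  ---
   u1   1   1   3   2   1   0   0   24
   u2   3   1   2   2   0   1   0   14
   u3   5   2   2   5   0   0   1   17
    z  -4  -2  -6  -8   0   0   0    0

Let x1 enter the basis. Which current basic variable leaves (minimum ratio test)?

u3

Column x1 entries and ratios — u1: 24/1 = 24; u2: 14/3 = 14/3; u3: 17/5 = 17/5.
Smallest ratio is 17/5 in the row of u3, so u3 leaves.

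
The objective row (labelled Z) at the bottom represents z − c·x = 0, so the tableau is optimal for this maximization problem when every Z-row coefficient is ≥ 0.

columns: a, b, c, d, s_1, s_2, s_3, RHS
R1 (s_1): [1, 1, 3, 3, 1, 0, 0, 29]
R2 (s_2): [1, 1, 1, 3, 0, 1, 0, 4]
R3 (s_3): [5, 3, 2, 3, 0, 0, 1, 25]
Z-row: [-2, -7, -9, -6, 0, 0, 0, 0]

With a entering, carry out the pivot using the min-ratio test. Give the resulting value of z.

8

Ratio test on column a — row 1: 29/1 = 29; row 2: 4/1 = 4; row 3: 25/5 = 5. Minimum is 4 at row 2 (s_2 leaves); pivot element 1.
Pivot on row 2; the Z-row RHS becomes 0 − (-2)·4 = 8.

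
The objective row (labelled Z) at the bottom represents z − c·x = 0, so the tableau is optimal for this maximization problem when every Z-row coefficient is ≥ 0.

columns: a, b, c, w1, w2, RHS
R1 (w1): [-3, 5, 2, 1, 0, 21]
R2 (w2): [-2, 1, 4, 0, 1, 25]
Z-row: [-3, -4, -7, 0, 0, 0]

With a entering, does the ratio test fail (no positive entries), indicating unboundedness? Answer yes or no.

Every constraint-row entry in column a is ≤ 0, so increasing a is unbounded.

yes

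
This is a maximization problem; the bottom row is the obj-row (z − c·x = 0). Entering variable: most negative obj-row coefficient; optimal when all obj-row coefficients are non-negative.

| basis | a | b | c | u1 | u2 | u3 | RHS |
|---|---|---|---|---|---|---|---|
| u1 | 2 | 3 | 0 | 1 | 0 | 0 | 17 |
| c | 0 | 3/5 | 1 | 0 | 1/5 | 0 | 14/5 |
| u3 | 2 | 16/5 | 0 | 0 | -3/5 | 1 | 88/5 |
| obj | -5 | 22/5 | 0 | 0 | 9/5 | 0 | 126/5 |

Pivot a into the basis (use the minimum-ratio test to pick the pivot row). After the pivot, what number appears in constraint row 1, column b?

Ratio test on column a — row 1: 17/2 = 17/2; row 2: entry 0 ≤ 0; row 3: (88/5)/2 = 44/5. Minimum is 17/2 at row 1 (u1 leaves); pivot element 2.
Divide row 1 by 2; eliminate column a from the other rows.
In the new row 1, the b entry is the old entry divided by the pivot: 3/2 = 3/2.

3/2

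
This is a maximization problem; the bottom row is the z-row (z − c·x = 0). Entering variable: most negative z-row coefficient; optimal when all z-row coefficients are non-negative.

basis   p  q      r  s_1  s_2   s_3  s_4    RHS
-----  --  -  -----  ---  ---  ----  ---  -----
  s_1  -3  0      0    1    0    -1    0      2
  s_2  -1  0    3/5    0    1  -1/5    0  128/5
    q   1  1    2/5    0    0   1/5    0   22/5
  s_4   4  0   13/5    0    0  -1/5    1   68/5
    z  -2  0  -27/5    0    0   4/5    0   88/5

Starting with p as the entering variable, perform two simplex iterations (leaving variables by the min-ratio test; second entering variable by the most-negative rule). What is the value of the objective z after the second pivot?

Ratio test on column p — row 1: entry -3 ≤ 0; row 2: entry -1 ≤ 0; row 3: (22/5)/1 = 22/5; row 4: (68/5)/4 = 17/5. Minimum is 17/5 at row 4 (s_4 leaves); pivot element 4.
Pivot on row 4; the z-row RHS becomes 88/5 − (-2)·(17/5) = 122/5.
Next entering variable (most negative z-row entry -41/10): r.
Ratio test on column r — row 1: (61/5)/(39/20) = 244/39; row 2: 29/(5/4) = 116/5; row 3: entry -1/4 ≤ 0; row 4: (17/5)/(13/20) = 68/13. Minimum is 68/13 at row 4 (p leaves); pivot element 13/20.
After the second pivot the z-row RHS is 122/5 − (-41/10)·(68/13) = 596/13.

596/13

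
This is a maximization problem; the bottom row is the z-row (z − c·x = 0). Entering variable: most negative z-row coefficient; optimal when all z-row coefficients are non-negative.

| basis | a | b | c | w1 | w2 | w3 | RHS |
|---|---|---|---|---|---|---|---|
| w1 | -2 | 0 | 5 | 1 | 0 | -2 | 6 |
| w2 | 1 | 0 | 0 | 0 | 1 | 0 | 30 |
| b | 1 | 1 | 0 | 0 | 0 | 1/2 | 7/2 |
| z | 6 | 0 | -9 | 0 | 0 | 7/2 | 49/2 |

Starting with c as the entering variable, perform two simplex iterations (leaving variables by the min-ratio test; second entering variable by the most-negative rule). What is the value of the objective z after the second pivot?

Ratio test on column c — row 1: 6/5 = 6/5; row 2: entry 0 ≤ 0; row 3: entry 0 ≤ 0. Minimum is 6/5 at row 1 (w1 leaves); pivot element 5.
Pivot on row 1; the z-row RHS becomes 49/2 − (-9)·(6/5) = 353/10.
Next entering variable (most negative z-row entry -1/10): w3.
Ratio test on column w3 — row 1: entry -2/5 ≤ 0; row 2: entry 0 ≤ 0; row 3: (7/2)/(1/2) = 7. Minimum is 7 at row 3 (b leaves); pivot element 1/2.
After the second pivot the z-row RHS is 353/10 − (-1/10)·7 = 36.

36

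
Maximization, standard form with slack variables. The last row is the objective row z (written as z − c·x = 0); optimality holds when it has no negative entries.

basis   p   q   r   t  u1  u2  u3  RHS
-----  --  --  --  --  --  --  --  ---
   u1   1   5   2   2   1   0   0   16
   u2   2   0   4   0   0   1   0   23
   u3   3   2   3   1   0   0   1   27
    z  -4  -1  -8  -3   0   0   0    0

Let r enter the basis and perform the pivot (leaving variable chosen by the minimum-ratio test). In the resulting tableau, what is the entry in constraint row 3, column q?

Ratio test on column r — row 1: 16/2 = 8; row 2: 23/4 = 23/4; row 3: 27/3 = 9. Minimum is 23/4 at row 2 (u2 leaves); pivot element 4.
Divide row 2 by 4; eliminate column r from the other rows.
Row 3 update in column q: 2 − 3·0 = 2.

2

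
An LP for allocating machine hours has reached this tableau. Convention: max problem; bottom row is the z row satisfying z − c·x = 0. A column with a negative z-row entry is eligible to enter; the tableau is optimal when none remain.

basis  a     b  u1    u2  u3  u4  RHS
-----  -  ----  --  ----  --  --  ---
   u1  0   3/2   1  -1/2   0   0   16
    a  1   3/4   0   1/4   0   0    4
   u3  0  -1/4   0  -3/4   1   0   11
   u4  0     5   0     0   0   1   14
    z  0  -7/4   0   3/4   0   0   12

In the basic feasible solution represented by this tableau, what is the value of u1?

u1 is basic (row 1); its value is the RHS of that row, 16.

16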